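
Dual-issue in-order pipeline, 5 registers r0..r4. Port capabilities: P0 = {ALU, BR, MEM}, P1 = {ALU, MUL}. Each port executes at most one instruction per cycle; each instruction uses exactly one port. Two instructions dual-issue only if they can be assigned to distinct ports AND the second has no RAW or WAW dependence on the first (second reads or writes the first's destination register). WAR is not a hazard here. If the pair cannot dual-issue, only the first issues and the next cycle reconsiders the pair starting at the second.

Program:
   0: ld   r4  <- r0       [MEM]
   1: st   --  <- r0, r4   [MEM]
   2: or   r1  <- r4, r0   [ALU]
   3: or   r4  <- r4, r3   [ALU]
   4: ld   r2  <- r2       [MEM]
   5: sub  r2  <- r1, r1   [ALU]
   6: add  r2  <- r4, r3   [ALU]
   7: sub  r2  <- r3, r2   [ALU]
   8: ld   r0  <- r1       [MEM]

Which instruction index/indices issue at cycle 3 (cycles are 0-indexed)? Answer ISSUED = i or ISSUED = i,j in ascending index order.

#0 head=0: ld i0 no-port MEM/MEM
#1 head=1: st+or i1/i2 dual
#2 head=3: or+ld i3/i4 dual
#3 head=5: sub i5 WAW r2
#4 head=6: add i6 RAW+WAW r2
#5 head=7: sub+ld i7/i8 dual

ISSUED = 5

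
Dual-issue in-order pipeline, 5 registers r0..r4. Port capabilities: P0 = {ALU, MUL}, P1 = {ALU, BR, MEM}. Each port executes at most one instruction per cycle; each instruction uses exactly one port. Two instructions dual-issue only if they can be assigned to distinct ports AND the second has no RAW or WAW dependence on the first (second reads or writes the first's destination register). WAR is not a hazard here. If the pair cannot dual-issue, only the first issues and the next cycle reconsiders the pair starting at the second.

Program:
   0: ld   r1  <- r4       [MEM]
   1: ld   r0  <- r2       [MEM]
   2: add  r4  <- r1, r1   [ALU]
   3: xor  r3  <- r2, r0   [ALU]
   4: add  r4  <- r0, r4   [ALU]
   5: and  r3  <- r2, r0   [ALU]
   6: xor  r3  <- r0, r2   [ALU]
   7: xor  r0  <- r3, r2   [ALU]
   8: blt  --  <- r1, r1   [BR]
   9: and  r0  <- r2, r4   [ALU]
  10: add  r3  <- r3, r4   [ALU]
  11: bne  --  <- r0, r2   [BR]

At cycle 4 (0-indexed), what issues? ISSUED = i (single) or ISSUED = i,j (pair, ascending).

ISSUED = 6

0. ld @i0  | no-port MEM/MEM
1. ld add @i1,i2  | dual
2. xor add @i3,i4  | dual
3. and @i5  | WAW r3
4. xor @i6  | RAW r3
5. xor blt @i7,i8  | dual
6. and add @i9,i10  | dual
7. bne @i11  | tail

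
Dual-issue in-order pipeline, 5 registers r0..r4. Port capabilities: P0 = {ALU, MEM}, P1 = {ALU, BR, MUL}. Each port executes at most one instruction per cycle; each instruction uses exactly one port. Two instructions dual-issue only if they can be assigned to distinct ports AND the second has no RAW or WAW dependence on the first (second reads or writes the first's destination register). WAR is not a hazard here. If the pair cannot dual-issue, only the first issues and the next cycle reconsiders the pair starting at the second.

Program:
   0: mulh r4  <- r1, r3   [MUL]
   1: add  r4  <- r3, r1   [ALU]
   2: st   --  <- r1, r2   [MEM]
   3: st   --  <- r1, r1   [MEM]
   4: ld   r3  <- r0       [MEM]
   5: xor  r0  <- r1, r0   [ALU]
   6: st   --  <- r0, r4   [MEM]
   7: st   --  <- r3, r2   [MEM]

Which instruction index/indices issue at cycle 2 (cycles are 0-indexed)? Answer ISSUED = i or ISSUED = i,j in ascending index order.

ISSUED = 3

c0: i0 mulh  WAW r4
c1: i1+i2 add/st  2-wide
c2: i3 st  no-port MEM/MEM
c3: i4+i5 ld/xor  2-wide
c4: i6 st  no-port MEM/MEM
c5: i7 st  tail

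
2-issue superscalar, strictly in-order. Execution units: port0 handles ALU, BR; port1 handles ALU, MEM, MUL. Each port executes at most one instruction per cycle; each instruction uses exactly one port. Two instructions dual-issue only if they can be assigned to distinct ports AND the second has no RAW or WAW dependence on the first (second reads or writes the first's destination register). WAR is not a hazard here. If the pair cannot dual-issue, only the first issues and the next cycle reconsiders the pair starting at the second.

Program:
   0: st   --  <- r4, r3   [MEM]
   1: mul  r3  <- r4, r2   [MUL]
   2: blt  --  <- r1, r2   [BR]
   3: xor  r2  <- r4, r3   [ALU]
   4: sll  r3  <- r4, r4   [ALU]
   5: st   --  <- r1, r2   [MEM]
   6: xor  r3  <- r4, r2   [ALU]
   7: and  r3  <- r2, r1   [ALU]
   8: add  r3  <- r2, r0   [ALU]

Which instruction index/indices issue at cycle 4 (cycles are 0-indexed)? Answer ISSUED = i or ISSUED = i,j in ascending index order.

0. st @i0  | no-port MEM/MUL
1. mul/blt @i1+i2  | 2-wide
2. xor/sll @i3+i4  | 2-wide
3. st/xor @i5+i6  | 2-wide
4. and @i7  | WAW r3
5. add @i8  | tail

ISSUED = 7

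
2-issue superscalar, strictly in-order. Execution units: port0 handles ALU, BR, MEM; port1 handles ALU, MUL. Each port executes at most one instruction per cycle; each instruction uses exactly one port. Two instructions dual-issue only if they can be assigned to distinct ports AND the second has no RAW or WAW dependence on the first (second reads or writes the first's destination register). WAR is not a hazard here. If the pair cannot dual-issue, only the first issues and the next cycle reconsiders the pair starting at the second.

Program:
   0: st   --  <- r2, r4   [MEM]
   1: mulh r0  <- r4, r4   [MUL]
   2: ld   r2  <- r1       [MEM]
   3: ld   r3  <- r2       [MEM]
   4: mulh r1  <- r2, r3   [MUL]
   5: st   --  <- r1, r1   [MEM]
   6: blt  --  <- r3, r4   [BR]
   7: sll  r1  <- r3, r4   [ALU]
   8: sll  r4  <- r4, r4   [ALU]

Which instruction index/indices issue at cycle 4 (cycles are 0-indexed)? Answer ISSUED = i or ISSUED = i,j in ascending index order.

t=0 i0&i1:st mulh ; pair
t=1 i2:ld ; no-port MEM/MEM
t=2 i3:ld ; RAW r3
t=3 i4:mulh ; RAW r1
t=4 i5:st ; no-port MEM/BR
t=5 i6&i7:blt sll ; pair
t=6 i8:sll ; tail

ISSUED = 5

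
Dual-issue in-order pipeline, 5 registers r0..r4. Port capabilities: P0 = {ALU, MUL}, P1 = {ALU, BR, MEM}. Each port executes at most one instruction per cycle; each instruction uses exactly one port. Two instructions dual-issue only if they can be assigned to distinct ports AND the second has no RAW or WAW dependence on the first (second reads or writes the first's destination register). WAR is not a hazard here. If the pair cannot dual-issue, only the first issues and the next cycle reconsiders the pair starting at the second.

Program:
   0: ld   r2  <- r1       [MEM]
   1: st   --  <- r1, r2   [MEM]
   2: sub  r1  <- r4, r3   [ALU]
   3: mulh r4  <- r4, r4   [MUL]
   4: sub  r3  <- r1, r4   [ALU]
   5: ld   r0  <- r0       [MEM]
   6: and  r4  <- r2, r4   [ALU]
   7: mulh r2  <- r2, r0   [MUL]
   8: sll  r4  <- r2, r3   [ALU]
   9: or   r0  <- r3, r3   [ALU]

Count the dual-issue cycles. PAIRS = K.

[0] i0  ld.MEM  -- no-port MEM/MEM
[1] i1,i2  st.MEM/sub.ALU  -- dual
[2] i3  mulh.MUL  -- RAW r4
[3] i4,i5  sub.ALU/ld.MEM  -- dual
[4] i6,i7  and.ALU/mulh.MUL  -- dual
[5] i8,i9  sll.ALU/or.ALU  -- dual

PAIRS = 4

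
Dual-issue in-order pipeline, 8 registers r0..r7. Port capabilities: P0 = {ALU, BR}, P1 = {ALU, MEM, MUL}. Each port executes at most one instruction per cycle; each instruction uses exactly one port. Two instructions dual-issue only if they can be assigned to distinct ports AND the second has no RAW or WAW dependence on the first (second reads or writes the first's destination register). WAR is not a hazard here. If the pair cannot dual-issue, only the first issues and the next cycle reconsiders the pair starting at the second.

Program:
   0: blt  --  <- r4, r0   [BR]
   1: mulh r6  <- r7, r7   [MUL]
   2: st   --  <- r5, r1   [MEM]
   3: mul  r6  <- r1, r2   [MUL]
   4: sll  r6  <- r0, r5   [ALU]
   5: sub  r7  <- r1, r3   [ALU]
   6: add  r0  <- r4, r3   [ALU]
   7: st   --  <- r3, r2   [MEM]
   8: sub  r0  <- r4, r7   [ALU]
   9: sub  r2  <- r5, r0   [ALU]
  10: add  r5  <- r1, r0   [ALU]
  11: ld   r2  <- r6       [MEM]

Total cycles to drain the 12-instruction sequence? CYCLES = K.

t=0 i0+i1:blt.BR;mulh.MUL ; pair
t=1 i2:st.MEM ; no-port MEM/MUL
t=2 i3:mul.MUL ; WAW r6
t=3 i4+i5:sll.ALU;sub.ALU ; pair
t=4 i6+i7:add.ALU;st.MEM ; pair
t=5 i8:sub.ALU ; RAW r0
t=6 i9+i10:sub.ALU;add.ALU ; pair
t=7 i11:ld.MEM ; tail

CYCLES = 8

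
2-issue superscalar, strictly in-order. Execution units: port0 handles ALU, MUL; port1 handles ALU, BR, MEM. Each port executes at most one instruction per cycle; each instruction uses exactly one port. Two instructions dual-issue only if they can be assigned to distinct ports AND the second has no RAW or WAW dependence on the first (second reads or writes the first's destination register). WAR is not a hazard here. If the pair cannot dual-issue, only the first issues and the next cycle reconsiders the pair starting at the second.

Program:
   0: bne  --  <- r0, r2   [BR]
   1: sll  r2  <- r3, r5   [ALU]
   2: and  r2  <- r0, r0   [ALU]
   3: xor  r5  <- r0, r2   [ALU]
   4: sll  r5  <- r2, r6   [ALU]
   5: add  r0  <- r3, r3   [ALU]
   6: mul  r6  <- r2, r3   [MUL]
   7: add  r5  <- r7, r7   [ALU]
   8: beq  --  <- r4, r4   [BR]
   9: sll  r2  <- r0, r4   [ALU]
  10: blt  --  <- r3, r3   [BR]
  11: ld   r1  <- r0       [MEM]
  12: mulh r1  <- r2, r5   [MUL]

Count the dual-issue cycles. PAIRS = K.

t=0 i0&i1:bne/sll ; 2-wide
t=1 i2:and ; RAW r2
t=2 i3:xor ; WAW r5
t=3 i4&i5:sll/add ; 2-wide
t=4 i6&i7:mul/add ; 2-wide
t=5 i8&i9:beq/sll ; 2-wide
t=6 i10:blt ; no-port BR/MEM
t=7 i11:ld ; WAW r1
t=8 i12:mulh ; tail

PAIRS = 4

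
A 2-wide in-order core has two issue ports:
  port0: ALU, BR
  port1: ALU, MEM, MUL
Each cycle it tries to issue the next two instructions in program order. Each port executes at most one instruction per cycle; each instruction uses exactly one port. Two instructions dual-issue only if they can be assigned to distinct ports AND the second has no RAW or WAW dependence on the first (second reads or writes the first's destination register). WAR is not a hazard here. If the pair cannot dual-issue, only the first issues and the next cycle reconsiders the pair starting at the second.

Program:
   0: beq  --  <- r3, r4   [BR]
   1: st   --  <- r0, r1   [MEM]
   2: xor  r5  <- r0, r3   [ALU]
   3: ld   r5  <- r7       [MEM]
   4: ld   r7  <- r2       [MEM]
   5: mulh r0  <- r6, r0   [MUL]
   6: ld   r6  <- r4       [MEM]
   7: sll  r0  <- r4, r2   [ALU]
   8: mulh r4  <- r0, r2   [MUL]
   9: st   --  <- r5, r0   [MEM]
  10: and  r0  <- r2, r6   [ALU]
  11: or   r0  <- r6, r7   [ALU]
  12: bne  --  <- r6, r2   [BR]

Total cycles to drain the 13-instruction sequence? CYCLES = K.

CYCLES = 9

  cy0 -> i0&i1 (beq/st) pair
  cy1 -> i2 (xor) WAW r5
  cy2 -> i3 (ld) no-port MEM/MEM
  cy3 -> i4 (ld) no-port MEM/MUL
  cy4 -> i5 (mulh) no-port MUL/MEM
  cy5 -> i6&i7 (ld/sll) pair
  cy6 -> i8 (mulh) no-port MUL/MEM
  cy7 -> i9&i10 (st/and) pair
  cy8 -> i11&i12 (or/bne) pair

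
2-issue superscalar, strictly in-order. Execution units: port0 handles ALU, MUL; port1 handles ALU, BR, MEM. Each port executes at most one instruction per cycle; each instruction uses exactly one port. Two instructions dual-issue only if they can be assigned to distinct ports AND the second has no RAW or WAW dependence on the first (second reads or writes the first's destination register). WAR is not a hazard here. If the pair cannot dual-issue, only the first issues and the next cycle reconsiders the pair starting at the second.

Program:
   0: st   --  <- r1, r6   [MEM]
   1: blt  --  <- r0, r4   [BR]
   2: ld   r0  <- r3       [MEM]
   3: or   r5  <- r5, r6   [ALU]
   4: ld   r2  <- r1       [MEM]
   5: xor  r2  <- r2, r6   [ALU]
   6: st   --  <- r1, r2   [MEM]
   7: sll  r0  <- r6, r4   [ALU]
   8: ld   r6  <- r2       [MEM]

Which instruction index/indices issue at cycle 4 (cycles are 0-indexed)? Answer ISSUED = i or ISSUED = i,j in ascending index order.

ISSUED = 5

c0: i0 st.MEM  no-port MEM/BR
c1: i1 blt.BR  no-port BR/MEM
c2: i2+i3 ld.MEM+or.ALU  pair
c3: i4 ld.MEM  RAW+WAW r2
c4: i5 xor.ALU  RAW r2
c5: i6+i7 st.MEM+sll.ALU  pair
c6: i8 ld.MEM  tail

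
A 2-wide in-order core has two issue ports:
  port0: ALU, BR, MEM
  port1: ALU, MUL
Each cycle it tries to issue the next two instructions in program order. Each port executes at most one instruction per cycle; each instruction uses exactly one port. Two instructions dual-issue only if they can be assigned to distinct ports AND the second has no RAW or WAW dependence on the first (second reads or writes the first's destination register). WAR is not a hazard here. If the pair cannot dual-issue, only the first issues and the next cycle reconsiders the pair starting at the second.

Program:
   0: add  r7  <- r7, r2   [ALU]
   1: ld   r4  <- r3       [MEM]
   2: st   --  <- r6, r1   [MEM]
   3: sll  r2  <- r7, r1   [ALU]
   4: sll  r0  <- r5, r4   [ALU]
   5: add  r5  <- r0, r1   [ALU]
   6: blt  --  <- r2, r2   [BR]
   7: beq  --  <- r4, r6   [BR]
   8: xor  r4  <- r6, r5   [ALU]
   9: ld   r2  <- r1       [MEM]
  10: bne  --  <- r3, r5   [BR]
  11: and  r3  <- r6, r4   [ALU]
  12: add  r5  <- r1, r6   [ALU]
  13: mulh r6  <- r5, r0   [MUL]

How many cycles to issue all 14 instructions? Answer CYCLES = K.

CYCLES = 9

0. add ld @i0,i1  | 2-wide
1. st sll @i2,i3  | 2-wide
2. sll @i4  | RAW r0
3. add blt @i5,i6  | 2-wide
4. beq xor @i7,i8  | 2-wide
5. ld @i9  | no-port MEM/BR
6. bne and @i10,i11  | 2-wide
7. add @i12  | RAW r5
8. mulh @i13  | tail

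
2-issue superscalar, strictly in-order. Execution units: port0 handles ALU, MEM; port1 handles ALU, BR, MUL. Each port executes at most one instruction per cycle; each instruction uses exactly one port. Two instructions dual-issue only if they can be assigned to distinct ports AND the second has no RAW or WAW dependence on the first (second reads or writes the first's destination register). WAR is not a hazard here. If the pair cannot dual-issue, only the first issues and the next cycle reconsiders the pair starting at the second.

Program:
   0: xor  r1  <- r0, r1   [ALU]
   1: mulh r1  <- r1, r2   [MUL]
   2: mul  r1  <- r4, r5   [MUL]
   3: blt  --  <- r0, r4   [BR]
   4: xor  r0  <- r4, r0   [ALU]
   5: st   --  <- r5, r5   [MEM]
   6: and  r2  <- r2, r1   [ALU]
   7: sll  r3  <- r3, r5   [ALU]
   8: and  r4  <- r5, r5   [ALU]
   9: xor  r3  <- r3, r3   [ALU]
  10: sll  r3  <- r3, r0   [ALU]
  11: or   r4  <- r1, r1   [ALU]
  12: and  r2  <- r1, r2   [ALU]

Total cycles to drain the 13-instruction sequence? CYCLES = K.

t=0 i0:xor ; RAW+WAW r1
t=1 i1:mulh ; no-port MUL/MUL
t=2 i2:mul ; no-port MUL/BR
t=3 i3,i4:blt;xor ; 2-wide
t=4 i5,i6:st;and ; 2-wide
t=5 i7,i8:sll;and ; 2-wide
t=6 i9:xor ; RAW+WAW r3
t=7 i10,i11:sll;or ; 2-wide
t=8 i12:and ; tail

CYCLES = 9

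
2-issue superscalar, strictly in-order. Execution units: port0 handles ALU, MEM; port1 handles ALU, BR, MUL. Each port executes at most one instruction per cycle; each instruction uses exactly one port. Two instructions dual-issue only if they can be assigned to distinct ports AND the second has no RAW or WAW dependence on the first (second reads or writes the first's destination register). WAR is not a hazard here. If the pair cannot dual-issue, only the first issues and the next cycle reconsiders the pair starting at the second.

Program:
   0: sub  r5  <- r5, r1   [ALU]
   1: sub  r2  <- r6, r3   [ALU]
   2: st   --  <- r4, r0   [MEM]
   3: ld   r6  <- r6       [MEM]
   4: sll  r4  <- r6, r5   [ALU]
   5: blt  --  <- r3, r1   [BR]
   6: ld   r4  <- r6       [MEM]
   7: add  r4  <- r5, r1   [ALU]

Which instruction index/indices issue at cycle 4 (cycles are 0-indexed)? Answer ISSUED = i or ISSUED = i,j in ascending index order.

ISSUED = 6

0. sub/sub @i0/i1  | 2-wide
1. st @i2  | no-port MEM/MEM
2. ld @i3  | RAW r6
3. sll/blt @i4/i5  | 2-wide
4. ld @i6  | WAW r4
5. add @i7  | tail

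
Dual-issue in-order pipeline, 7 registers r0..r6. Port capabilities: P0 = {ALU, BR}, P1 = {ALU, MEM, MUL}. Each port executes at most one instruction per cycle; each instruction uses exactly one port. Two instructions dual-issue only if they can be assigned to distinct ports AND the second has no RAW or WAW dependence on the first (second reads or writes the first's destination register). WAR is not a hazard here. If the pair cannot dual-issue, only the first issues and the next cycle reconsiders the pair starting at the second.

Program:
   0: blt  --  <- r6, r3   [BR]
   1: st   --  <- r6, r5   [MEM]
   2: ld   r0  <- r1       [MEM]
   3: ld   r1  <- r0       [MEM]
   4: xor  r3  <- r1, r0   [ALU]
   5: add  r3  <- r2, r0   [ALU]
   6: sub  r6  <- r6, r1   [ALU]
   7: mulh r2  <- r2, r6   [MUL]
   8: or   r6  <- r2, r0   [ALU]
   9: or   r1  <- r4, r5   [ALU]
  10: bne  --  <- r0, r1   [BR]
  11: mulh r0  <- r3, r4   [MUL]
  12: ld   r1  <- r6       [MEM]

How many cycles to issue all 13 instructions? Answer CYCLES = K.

CYCLES = 9

[0] i0+i1  blt st  -- 2-wide
[1] i2  ld  -- no-port MEM/MEM
[2] i3  ld  -- RAW r1
[3] i4  xor  -- WAW r3
[4] i5+i6  add sub  -- 2-wide
[5] i7  mulh  -- RAW r2
[6] i8+i9  or or  -- 2-wide
[7] i10+i11  bne mulh  -- 2-wide
[8] i12  ld  -- tail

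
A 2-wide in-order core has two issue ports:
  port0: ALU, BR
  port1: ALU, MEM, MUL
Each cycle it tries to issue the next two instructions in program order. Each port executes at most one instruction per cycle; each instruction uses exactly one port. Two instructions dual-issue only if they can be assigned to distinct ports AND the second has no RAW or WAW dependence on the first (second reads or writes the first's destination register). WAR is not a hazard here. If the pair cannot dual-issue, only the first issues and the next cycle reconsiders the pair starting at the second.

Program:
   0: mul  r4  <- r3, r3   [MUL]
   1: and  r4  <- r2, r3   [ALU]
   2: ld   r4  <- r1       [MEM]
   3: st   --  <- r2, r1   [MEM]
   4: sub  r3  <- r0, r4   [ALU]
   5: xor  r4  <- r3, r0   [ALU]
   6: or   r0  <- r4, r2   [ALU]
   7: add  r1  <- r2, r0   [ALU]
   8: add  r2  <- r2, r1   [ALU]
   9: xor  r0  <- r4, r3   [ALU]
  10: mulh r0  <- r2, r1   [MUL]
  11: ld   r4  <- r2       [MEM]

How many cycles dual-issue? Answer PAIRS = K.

PAIRS = 2

#0 head=0: mul.MUL i0 WAW r4
#1 head=1: and.ALU i1 WAW r4
#2 head=2: ld.MEM i2 no-port MEM/MEM
#3 head=3: st.MEM sub.ALU i3+i4 dual
#4 head=5: xor.ALU i5 RAW r4
#5 head=6: or.ALU i6 RAW r0
#6 head=7: add.ALU i7 RAW r1
#7 head=8: add.ALU xor.ALU i8+i9 dual
#8 head=10: mulh.MUL i10 no-port MUL/MEM
#9 head=11: ld.MEM i11 tail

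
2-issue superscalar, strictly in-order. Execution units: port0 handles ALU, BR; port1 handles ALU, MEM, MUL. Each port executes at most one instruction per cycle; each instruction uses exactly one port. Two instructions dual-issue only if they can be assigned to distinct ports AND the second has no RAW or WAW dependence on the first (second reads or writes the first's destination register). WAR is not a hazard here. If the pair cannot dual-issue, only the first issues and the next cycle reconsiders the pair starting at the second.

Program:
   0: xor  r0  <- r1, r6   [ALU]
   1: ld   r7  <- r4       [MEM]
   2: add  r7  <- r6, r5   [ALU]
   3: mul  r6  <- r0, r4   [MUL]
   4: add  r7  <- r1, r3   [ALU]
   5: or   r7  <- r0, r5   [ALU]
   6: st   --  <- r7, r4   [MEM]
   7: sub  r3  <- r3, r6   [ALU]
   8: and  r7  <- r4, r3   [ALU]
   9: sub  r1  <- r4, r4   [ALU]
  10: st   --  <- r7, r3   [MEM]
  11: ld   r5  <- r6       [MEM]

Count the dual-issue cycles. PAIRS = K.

PAIRS = 4

t=0 i0,i1:xor.ALU+ld.MEM ; dual
t=1 i2,i3:add.ALU+mul.MUL ; dual
t=2 i4:add.ALU ; WAW r7
t=3 i5:or.ALU ; RAW r7
t=4 i6,i7:st.MEM+sub.ALU ; dual
t=5 i8,i9:and.ALU+sub.ALU ; dual
t=6 i10:st.MEM ; no-port MEM/MEM
t=7 i11:ld.MEM ; tail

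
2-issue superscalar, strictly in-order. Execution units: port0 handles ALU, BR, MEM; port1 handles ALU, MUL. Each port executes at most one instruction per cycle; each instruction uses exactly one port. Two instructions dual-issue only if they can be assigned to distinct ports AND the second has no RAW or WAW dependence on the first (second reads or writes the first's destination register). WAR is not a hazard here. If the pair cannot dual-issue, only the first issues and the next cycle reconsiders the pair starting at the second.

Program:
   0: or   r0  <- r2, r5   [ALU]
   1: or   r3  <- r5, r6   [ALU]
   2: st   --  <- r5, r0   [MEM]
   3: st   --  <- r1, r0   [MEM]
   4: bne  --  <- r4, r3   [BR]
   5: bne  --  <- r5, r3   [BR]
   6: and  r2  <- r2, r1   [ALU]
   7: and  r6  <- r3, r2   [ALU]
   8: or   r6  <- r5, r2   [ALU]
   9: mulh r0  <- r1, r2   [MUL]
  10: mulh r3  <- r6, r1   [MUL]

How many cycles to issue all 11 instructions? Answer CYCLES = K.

[0] i0&i1  or.ALU;or.ALU  -- pair
[1] i2  st.MEM  -- no-port MEM/MEM
[2] i3  st.MEM  -- no-port MEM/BR
[3] i4  bne.BR  -- no-port BR/BR
[4] i5&i6  bne.BR;and.ALU  -- pair
[5] i7  and.ALU  -- WAW r6
[6] i8&i9  or.ALU;mulh.MUL  -- pair
[7] i10  mulh.MUL  -- tail

CYCLES = 8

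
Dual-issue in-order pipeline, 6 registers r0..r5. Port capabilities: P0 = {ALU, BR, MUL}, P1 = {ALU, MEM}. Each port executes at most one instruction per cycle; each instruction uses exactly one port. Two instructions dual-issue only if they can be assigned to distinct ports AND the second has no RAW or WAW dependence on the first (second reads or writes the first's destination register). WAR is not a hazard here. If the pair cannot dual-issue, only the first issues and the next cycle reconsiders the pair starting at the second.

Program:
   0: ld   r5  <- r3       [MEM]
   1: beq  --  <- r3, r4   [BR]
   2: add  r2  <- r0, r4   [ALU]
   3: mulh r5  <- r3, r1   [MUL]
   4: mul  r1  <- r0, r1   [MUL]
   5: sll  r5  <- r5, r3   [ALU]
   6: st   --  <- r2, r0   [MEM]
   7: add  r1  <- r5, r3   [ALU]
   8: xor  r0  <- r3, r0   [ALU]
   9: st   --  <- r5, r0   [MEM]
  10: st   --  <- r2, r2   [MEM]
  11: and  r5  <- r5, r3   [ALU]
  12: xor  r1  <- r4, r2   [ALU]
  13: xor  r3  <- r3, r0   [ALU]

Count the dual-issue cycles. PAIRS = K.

  cy0 -> i0&i1 (ld.MEM;beq.BR) dual
  cy1 -> i2&i3 (add.ALU;mulh.MUL) dual
  cy2 -> i4&i5 (mul.MUL;sll.ALU) dual
  cy3 -> i6&i7 (st.MEM;add.ALU) dual
  cy4 -> i8 (xor.ALU) RAW r0
  cy5 -> i9 (st.MEM) no-port MEM/MEM
  cy6 -> i10&i11 (st.MEM;and.ALU) dual
  cy7 -> i12&i13 (xor.ALU;xor.ALU) dual

PAIRS = 6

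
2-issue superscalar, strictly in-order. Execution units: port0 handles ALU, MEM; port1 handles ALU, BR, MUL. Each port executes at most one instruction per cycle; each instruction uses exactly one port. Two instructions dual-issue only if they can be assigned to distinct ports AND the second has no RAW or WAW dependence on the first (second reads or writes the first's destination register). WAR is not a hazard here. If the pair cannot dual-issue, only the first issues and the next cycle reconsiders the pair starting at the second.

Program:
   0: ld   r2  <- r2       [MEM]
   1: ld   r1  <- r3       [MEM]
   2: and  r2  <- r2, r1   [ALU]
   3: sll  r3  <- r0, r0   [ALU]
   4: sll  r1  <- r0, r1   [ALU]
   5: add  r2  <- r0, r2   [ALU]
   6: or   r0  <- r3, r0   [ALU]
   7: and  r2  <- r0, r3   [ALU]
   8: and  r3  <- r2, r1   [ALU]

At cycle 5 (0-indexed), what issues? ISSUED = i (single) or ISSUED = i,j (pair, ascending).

ISSUED = 7

  cy0 -> i0 (ld) no-port MEM/MEM
  cy1 -> i1 (ld) RAW r1
  cy2 -> i2+i3 (and sll) dual
  cy3 -> i4+i5 (sll add) dual
  cy4 -> i6 (or) RAW r0
  cy5 -> i7 (and) RAW r2
  cy6 -> i8 (and) tail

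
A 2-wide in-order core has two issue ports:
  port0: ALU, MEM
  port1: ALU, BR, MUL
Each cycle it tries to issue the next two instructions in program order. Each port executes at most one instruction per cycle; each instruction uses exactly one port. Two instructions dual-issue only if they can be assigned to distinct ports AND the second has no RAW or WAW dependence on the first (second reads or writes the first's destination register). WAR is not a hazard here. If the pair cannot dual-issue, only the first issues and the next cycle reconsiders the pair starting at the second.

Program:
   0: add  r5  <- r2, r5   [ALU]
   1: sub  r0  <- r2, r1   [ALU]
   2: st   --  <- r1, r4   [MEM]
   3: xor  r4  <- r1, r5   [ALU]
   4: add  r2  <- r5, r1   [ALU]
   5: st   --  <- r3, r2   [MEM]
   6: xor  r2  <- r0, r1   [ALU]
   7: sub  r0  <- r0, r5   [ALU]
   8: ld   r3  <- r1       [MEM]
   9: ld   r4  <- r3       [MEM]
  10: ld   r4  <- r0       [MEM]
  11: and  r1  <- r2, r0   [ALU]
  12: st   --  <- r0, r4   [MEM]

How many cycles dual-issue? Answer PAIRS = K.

0. add.ALU/sub.ALU @i0,i1  | 2-wide
1. st.MEM/xor.ALU @i2,i3  | 2-wide
2. add.ALU @i4  | RAW r2
3. st.MEM/xor.ALU @i5,i6  | 2-wide
4. sub.ALU/ld.MEM @i7,i8  | 2-wide
5. ld.MEM @i9  | no-port MEM/MEM
6. ld.MEM/and.ALU @i10,i11  | 2-wide
7. st.MEM @i12  | tail

PAIRS = 5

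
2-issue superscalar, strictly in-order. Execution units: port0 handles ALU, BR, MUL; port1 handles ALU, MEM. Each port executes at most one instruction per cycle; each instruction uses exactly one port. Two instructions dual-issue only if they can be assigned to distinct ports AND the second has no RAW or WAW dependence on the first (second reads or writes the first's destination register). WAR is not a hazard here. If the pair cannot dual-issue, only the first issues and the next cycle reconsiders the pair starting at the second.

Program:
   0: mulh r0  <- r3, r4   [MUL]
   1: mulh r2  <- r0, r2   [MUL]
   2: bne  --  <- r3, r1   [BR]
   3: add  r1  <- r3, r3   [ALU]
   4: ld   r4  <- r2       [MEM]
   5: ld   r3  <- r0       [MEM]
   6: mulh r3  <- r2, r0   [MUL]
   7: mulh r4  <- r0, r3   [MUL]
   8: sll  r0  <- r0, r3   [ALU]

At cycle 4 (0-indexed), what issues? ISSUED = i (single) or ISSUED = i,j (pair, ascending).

  cy0 -> i0 (mulh.MUL) no-port MUL/MUL
  cy1 -> i1 (mulh.MUL) no-port MUL/BR
  cy2 -> i2,i3 (bne.BR;add.ALU) pair
  cy3 -> i4 (ld.MEM) no-port MEM/MEM
  cy4 -> i5 (ld.MEM) WAW r3
  cy5 -> i6 (mulh.MUL) no-port MUL/MUL
  cy6 -> i7,i8 (mulh.MUL;sll.ALU) pair

ISSUED = 5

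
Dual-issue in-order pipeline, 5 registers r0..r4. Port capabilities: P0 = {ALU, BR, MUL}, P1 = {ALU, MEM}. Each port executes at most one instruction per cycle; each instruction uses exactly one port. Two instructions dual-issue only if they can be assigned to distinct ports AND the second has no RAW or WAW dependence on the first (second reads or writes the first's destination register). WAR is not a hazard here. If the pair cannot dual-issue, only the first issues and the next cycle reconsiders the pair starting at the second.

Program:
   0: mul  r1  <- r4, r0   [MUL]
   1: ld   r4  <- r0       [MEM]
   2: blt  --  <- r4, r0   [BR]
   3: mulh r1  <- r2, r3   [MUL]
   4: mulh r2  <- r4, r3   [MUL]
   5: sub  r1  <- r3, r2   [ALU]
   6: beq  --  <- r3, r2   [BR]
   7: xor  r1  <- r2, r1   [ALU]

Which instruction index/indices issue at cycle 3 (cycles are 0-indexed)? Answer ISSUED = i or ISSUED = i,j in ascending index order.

ISSUED = 4

  cy0 -> i0/i1 (mul+ld) dual
  cy1 -> i2 (blt) no-port BR/MUL
  cy2 -> i3 (mulh) no-port MUL/MUL
  cy3 -> i4 (mulh) RAW r2
  cy4 -> i5/i6 (sub+beq) dual
  cy5 -> i7 (xor) tail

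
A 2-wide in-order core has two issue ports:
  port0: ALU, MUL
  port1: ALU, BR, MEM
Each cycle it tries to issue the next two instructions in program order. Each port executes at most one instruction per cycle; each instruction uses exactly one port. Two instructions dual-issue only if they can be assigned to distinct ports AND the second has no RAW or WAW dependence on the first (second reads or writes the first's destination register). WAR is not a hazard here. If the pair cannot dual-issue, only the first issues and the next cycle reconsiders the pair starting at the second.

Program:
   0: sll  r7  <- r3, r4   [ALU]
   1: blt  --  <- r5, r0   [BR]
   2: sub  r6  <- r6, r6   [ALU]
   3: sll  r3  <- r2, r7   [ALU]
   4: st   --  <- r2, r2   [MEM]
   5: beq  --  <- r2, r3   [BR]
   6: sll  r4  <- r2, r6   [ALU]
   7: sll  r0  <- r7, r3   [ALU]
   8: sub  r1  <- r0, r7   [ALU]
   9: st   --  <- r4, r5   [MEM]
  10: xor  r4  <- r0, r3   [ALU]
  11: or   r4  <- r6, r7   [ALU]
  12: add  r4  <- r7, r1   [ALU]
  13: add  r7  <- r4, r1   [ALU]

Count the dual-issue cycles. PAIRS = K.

[0] i0,i1  sll.ALU blt.BR  -- pair
[1] i2,i3  sub.ALU sll.ALU  -- pair
[2] i4  st.MEM  -- no-port MEM/BR
[3] i5,i6  beq.BR sll.ALU  -- pair
[4] i7  sll.ALU  -- RAW r0
[5] i8,i9  sub.ALU st.MEM  -- pair
[6] i10  xor.ALU  -- WAW r4
[7] i11  or.ALU  -- WAW r4
[8] i12  add.ALU  -- RAW r4
[9] i13  add.ALU  -- tail

PAIRS = 4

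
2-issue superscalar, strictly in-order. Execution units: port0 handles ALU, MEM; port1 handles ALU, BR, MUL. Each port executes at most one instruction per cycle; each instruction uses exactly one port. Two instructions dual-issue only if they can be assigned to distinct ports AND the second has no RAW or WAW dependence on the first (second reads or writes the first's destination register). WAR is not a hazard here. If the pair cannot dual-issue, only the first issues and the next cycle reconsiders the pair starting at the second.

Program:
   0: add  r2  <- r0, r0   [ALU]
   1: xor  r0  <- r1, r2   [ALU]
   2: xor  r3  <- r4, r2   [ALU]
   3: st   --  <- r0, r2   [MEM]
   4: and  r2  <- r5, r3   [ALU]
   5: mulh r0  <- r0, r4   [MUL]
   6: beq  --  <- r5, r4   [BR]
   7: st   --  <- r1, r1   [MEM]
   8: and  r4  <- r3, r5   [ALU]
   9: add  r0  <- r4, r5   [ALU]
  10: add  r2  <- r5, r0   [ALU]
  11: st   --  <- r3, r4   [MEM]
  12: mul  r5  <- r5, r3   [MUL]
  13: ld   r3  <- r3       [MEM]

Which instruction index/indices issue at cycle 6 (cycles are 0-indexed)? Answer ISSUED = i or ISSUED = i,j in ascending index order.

ISSUED = 9

t=0 i0:add ; RAW r2
t=1 i1+i2:xor+xor ; pair
t=2 i3+i4:st+and ; pair
t=3 i5:mulh ; no-port MUL/BR
t=4 i6+i7:beq+st ; pair
t=5 i8:and ; RAW r4
t=6 i9:add ; RAW r0
t=7 i10+i11:add+st ; pair
t=8 i12+i13:mul+ld ; pair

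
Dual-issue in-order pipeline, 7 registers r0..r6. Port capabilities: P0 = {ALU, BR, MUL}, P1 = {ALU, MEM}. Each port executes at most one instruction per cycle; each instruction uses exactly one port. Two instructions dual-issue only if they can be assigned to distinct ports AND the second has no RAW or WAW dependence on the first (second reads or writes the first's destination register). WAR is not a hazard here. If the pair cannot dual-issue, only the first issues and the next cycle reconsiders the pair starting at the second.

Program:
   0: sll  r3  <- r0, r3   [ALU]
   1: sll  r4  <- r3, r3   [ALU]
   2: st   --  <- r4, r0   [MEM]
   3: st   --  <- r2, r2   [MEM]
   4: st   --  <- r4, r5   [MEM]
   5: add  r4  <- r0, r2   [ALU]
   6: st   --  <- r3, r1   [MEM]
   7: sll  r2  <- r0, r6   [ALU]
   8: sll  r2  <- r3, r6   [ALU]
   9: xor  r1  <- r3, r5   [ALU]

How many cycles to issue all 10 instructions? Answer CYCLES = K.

#0 head=0: sll i0 RAW r3
#1 head=1: sll i1 RAW r4
#2 head=2: st i2 no-port MEM/MEM
#3 head=3: st i3 no-port MEM/MEM
#4 head=4: st+add i4/i5 dual
#5 head=6: st+sll i6/i7 dual
#6 head=8: sll+xor i8/i9 dual

CYCLES = 7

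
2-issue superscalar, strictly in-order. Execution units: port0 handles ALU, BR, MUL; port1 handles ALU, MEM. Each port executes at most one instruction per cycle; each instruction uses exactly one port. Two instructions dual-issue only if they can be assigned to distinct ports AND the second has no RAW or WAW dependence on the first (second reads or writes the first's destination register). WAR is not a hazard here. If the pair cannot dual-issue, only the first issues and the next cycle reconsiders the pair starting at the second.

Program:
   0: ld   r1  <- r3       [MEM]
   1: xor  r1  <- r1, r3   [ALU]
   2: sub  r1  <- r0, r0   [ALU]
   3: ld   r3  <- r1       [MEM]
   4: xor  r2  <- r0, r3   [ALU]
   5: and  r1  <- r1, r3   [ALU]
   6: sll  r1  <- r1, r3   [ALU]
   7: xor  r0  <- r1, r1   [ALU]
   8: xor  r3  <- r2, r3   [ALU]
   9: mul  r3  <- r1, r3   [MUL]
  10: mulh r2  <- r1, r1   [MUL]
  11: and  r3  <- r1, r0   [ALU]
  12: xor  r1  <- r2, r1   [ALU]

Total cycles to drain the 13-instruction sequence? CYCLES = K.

CYCLES = 10

  cy0 -> i0 (ld.MEM) RAW+WAW r1
  cy1 -> i1 (xor.ALU) WAW r1
  cy2 -> i2 (sub.ALU) RAW r1
  cy3 -> i3 (ld.MEM) RAW r3
  cy4 -> i4&i5 (xor.ALU/and.ALU) dual
  cy5 -> i6 (sll.ALU) RAW r1
  cy6 -> i7&i8 (xor.ALU/xor.ALU) dual
  cy7 -> i9 (mul.MUL) no-port MUL/MUL
  cy8 -> i10&i11 (mulh.MUL/and.ALU) dual
  cy9 -> i12 (xor.ALU) tail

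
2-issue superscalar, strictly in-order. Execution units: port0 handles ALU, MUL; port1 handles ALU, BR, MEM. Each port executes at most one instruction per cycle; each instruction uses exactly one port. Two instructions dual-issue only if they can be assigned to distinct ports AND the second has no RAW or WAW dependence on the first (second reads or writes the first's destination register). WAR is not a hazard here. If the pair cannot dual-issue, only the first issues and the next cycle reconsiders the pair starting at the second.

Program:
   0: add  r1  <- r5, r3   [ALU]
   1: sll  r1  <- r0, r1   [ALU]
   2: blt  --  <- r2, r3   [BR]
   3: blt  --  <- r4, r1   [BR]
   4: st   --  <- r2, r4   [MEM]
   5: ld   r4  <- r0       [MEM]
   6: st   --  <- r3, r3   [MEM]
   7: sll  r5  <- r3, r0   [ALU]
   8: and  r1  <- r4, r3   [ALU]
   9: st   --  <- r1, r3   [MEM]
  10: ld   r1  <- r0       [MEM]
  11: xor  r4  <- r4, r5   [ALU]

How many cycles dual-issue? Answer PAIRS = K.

PAIRS = 3

t=0 i0:add ; RAW+WAW r1
t=1 i1/i2:sll+blt ; dual
t=2 i3:blt ; no-port BR/MEM
t=3 i4:st ; no-port MEM/MEM
t=4 i5:ld ; no-port MEM/MEM
t=5 i6/i7:st+sll ; dual
t=6 i8:and ; RAW r1
t=7 i9:st ; no-port MEM/MEM
t=8 i10/i11:ld+xor ; dual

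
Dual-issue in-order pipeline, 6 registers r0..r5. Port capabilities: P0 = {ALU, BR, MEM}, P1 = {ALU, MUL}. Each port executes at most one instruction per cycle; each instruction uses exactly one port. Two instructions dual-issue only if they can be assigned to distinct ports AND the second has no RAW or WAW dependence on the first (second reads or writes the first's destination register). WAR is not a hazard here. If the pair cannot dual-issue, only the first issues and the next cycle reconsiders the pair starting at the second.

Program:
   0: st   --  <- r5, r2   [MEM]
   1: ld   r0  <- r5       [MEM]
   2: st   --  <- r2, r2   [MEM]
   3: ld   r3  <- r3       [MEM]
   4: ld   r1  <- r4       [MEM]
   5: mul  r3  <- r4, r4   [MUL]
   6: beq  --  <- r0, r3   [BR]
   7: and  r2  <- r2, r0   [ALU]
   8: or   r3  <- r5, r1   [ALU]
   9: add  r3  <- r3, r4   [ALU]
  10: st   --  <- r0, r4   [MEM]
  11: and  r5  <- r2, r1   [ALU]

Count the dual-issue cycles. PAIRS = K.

c0: i0 st  no-port MEM/MEM
c1: i1 ld  no-port MEM/MEM
c2: i2 st  no-port MEM/MEM
c3: i3 ld  no-port MEM/MEM
c4: i4/i5 ld+mul  2-wide
c5: i6/i7 beq+and  2-wide
c6: i8 or  RAW+WAW r3
c7: i9/i10 add+st  2-wide
c8: i11 and  tail

PAIRS = 3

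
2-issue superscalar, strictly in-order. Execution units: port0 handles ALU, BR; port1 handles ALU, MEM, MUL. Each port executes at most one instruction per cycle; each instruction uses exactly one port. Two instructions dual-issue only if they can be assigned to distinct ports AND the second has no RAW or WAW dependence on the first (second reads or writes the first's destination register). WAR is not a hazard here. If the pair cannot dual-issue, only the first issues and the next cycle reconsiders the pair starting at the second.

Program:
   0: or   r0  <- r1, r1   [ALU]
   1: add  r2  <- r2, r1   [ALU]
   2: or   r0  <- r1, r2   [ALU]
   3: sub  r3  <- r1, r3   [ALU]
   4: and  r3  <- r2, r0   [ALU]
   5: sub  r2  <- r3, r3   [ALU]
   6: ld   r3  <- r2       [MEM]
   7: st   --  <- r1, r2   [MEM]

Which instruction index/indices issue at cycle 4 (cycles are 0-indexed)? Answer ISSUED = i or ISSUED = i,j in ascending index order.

ISSUED = 6

t=0 i0&i1:or/add ; dual
t=1 i2&i3:or/sub ; dual
t=2 i4:and ; RAW r3
t=3 i5:sub ; RAW r2
t=4 i6:ld ; no-port MEM/MEM
t=5 i7:st ; tail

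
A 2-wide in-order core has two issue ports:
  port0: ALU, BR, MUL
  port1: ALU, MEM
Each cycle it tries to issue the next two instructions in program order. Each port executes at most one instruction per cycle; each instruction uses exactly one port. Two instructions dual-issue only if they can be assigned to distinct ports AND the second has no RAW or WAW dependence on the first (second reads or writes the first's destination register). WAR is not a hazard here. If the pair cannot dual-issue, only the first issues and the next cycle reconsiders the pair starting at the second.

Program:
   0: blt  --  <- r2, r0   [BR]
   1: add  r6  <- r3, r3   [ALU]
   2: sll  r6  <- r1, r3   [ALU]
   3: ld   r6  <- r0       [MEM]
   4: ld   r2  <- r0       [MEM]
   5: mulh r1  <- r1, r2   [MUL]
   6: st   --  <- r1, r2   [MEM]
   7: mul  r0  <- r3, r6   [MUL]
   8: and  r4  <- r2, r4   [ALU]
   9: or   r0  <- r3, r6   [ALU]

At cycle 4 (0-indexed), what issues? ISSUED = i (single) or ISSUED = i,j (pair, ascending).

ISSUED = 5

t=0 i0/i1:blt/add ; pair
t=1 i2:sll ; WAW r6
t=2 i3:ld ; no-port MEM/MEM
t=3 i4:ld ; RAW r2
t=4 i5:mulh ; RAW r1
t=5 i6/i7:st/mul ; pair
t=6 i8/i9:and/or ; pair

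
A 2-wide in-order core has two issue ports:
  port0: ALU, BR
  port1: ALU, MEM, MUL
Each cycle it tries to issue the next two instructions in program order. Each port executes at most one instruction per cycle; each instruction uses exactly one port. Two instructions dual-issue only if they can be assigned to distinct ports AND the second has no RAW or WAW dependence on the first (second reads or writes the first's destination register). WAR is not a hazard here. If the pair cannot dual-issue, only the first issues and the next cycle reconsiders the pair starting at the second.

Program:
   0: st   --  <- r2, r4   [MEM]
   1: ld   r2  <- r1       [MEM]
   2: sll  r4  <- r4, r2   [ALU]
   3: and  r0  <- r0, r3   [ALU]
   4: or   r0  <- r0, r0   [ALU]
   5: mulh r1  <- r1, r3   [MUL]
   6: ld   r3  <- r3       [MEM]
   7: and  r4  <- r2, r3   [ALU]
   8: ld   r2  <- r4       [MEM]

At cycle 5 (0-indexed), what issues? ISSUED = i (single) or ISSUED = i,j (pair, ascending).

ISSUED = 7

#0 head=0: st i0 no-port MEM/MEM
#1 head=1: ld i1 RAW r2
#2 head=2: sll and i2+i3 2-wide
#3 head=4: or mulh i4+i5 2-wide
#4 head=6: ld i6 RAW r3
#5 head=7: and i7 RAW r4
#6 head=8: ld i8 tail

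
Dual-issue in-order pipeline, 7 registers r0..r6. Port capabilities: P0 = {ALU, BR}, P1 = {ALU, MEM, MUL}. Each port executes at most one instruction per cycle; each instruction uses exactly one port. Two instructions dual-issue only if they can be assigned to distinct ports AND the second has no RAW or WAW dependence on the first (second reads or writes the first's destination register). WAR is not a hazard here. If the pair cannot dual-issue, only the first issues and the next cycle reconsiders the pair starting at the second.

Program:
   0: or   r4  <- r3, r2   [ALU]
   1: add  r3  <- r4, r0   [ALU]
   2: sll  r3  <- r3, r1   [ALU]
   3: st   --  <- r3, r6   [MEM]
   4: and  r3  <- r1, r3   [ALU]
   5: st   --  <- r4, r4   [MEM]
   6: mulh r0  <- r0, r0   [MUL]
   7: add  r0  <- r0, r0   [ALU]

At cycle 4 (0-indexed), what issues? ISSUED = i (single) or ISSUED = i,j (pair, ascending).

[0] i0  or.ALU  -- RAW r4
[1] i1  add.ALU  -- RAW+WAW r3
[2] i2  sll.ALU  -- RAW r3
[3] i3&i4  st.MEM;and.ALU  -- pair
[4] i5  st.MEM  -- no-port MEM/MUL
[5] i6  mulh.MUL  -- RAW+WAW r0
[6] i7  add.ALU  -- tail

ISSUED = 5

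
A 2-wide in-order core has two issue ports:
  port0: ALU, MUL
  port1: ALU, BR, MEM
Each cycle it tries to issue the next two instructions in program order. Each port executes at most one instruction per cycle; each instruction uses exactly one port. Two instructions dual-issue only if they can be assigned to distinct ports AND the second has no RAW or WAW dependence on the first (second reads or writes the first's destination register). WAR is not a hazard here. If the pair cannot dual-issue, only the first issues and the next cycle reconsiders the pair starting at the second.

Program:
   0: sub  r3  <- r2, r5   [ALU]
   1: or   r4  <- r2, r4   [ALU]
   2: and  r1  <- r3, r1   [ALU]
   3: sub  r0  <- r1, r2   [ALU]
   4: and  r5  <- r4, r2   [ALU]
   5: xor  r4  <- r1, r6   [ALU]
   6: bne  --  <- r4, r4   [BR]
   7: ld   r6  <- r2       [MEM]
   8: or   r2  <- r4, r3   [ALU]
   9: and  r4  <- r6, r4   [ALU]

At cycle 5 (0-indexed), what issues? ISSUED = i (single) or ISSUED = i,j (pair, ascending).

ISSUED = 7,8

#0 head=0: sub/or i0/i1 dual
#1 head=2: and i2 RAW r1
#2 head=3: sub/and i3/i4 dual
#3 head=5: xor i5 RAW r4
#4 head=6: bne i6 no-port BR/MEM
#5 head=7: ld/or i7/i8 dual
#6 head=9: and i9 tail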